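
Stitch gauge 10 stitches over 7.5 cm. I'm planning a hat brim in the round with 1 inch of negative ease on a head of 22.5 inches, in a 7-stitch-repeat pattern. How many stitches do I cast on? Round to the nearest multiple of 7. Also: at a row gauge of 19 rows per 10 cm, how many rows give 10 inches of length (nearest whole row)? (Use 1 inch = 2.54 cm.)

Cast on 70 stitches; work 48 rows.

Finished = 22.5 − 1 = 21.5 inches.
21.5 inches × 2.54 = 54.61 cm.
10/7.5 = 1.333 sts per cm; 54.61 × 1.333 = 72.81 sts.
Nearest multiple of 7 → 70.
10 inches = 25.40 cm; × 1.9 = 48.26 → 48 rows.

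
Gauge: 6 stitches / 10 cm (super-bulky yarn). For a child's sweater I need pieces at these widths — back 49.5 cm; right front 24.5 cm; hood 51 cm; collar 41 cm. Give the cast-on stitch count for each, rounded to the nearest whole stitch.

back 30; right front 15; hood 31; collar 25.

Rate = 6/10 = 0.6 sts per cm.
back: 49.5 × 0.6 = 29.70 → 30.
right front: 24.5 × 0.6 = 14.70 → 15.
hood: 51 × 0.6 = 30.60 → 31.
collar: 41 × 0.6 = 24.60 → 25.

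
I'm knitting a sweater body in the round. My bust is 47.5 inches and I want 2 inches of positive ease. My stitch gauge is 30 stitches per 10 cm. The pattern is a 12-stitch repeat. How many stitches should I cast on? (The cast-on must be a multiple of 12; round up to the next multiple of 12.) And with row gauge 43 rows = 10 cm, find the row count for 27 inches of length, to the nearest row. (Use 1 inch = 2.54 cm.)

Cast on 384 stitches; work 295 rows.

Finished = 47.5 + 2 = 49.5 inches.
49.5 inches × 2.54 = 125.73 cm.
30/10 = 3 sts per cm; 125.73 × 3 = 377.19 sts.
Next multiple of 12 → 384.
27 inches = 68.58 cm; × 4.3 = 294.89 → 295 rows.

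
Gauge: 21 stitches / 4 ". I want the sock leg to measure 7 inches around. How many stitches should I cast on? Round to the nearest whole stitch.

21 stitches / 4 in = 5.25 stitches per inch.
7 × 5.25 = 36.75 stitches.
Round to nearest → 37.

Cast on 37 stitches.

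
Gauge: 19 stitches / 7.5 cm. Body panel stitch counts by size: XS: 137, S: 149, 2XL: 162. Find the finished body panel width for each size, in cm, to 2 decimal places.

19/7.5 = 2.533 sts per cm.
XS: 137 / 2.533 = 54.079 → 54.08 cm.
S: 149 / 2.533 = 58.816 → 58.82 cm.
2XL: 162 / 2.533 = 63.947 → 63.95 cm.

XS 54.08 cm; S 58.82 cm; 2XL 63.95 cm.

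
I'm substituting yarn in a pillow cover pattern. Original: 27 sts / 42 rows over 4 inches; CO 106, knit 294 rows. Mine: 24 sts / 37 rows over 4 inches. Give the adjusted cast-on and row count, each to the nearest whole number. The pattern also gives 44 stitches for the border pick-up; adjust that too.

Stitches: 106 × 24/27 = 94.22 → 94.
Rows: 294 × 37/42 = 259.00 → 259.
border pick-up: 44 × 24/27 = 39.11 → 39.

Cast on 94 stitches; work 259 rows; border pick-up 39 stitches.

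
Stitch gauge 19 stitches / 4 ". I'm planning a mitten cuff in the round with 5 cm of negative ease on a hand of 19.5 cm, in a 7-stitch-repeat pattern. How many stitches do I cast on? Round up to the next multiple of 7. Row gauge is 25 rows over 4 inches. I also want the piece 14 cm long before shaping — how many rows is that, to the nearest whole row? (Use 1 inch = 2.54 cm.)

Finished = 19.5 − 5 = 14.5 cm.
14.5 cm × 1/2.54 = 5.71 inches.
19/4 = 4.75 sts per in; 5.71 × 4.75 = 27.12 sts.
Next multiple of 7 → 28.
14 cm = 5.51 inches; × 6.25 = 34.45 → 34 rows.

Cast on 28 stitches; work 34 rows.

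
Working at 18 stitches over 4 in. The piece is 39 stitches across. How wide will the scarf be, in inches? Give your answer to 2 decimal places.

8.67 inches.

18 stitches / 4 inch = 4.5 stitches per inch.
39 / 4.5 = 8.667 inches.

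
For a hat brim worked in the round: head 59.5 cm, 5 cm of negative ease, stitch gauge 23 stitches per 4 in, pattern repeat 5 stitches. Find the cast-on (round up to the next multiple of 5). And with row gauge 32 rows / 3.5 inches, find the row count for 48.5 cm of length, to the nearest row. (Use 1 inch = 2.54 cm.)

Finished = 59.5 − 5 = 54.5 cm.
54.5 cm × 1/2.54 = 21.46 inches.
23/4 = 5.75 sts per in; 21.46 × 5.75 = 123.38 sts.
Next multiple of 5 → 125.
48.5 cm = 19.09 inches; × 9.143 = 174.58 → 175 rows.

Cast on 125 stitches; work 175 rows.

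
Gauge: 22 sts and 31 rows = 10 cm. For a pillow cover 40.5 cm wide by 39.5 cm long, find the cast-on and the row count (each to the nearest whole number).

Stitch gauge = 22/10 = 2.2 sts/cm; 40.5 × 2.2 = 89.10 → 89 sts.
Row gauge = 31/10 = 3.1 rows/cm; 39.5 × 3.1 = 122.45 → 122 rows.

Cast on 89 stitches and work 122 rows.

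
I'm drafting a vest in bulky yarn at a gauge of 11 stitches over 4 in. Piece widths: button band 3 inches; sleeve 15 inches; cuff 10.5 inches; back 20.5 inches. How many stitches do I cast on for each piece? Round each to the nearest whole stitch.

button band 8; sleeve 41; cuff 29; back 56.

Rate = 11/4 = 2.75 sts per in.
button band: 3 × 2.75 = 8.25 → 8.
sleeve: 15 × 2.75 = 41.25 → 41.
cuff: 10.5 × 2.75 = 28.88 → 29.
back: 20.5 × 2.75 = 56.38 → 56.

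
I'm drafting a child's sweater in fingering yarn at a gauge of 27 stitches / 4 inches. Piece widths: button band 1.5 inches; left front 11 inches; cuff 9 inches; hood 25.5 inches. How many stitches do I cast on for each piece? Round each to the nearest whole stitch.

button band 10; left front 74; cuff 61; hood 172.

Rate = 27/4 = 6.75 sts per in.
button band: 1.5 × 6.75 = 10.12 → 10.
left front: 11 × 6.75 = 74.25 → 74.
cuff: 9 × 6.75 = 60.75 → 61.
hood: 25.5 × 6.75 = 172.12 → 172.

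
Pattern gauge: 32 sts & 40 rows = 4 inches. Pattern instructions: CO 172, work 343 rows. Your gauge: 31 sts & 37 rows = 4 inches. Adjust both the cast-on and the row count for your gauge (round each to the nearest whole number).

Stitches: 172 × 31/32 = 166.62 → 167.
Rows: 343 × 37/40 = 317.27 → 317.

Cast on 167 stitches; work 317 rows.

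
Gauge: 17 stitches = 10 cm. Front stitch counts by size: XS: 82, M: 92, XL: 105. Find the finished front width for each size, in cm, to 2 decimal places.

XS 48.24 cm; M 54.12 cm; XL 61.76 cm.

17/10 = 1.7 sts per cm.
XS: 82 / 1.7 = 48.235 → 48.24 cm.
M: 92 / 1.7 = 54.118 → 54.12 cm.
XL: 105 / 1.7 = 61.765 → 61.76 cm.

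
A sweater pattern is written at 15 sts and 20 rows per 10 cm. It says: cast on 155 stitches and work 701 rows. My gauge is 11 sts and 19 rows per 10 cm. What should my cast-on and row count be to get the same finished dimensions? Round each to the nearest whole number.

Cast on 114 stitches; work 666 rows.

Stitches: 155 × 11/15 = 113.67 → 114.
Rows: 701 × 19/20 = 665.95 → 666.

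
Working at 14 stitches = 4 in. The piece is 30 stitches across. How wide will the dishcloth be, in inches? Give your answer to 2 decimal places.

14 stitches / 4 inch = 3.5 stitches per inch.
30 / 3.5 = 8.571 inches.

8.57 inches.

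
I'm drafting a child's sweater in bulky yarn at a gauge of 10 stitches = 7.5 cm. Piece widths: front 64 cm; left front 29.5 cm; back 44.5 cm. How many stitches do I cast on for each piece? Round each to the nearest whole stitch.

front 85; left front 39; back 59.

Rate = 10/7.5 = 1.333 sts per cm.
front: 64 × 1.333 = 85.33 → 85.
left front: 29.5 × 1.333 = 39.33 → 39.
back: 44.5 × 1.333 = 59.33 → 59.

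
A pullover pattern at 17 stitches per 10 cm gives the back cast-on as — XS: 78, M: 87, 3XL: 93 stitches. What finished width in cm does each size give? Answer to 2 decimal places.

17/10 = 1.7 sts per cm.
XS: 78 / 1.7 = 45.882 → 45.88 cm.
M: 87 / 1.7 = 51.176 → 51.18 cm.
3XL: 93 / 1.7 = 54.706 → 54.71 cm.

XS 45.88 cm; M 51.18 cm; 3XL 54.71 cm.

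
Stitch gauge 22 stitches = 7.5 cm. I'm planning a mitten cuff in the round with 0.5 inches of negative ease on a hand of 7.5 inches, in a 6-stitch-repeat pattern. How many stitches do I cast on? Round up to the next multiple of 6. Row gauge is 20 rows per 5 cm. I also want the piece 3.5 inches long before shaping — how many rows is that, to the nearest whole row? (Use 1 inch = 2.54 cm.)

Cast on 54 stitches; work 36 rows.

Finished = 7.5 − 0.5 = 7 inches.
7 inches × 2.54 = 17.78 cm.
22/7.5 = 2.933 sts per cm; 17.78 × 2.933 = 52.15 sts.
Next multiple of 6 → 54.
3.5 inches = 8.89 cm; × 4 = 35.56 → 36 rows.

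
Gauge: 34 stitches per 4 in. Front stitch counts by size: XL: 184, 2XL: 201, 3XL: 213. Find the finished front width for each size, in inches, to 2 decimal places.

34/4 = 8.5 sts per in.
XL: 184 / 8.5 = 21.647 → 21.65 in.
2XL: 201 / 8.5 = 23.647 → 23.65 in.
3XL: 213 / 8.5 = 25.059 → 25.06 in.

XL 21.65 inches; 2XL 23.65 inches; 3XL 25.06 inches.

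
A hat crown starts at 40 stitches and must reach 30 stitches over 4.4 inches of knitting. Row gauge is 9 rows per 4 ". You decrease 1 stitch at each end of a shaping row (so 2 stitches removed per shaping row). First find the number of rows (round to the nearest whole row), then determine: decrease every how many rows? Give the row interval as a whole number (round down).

Decrease every 2nd row.

Rows = 4.4 × 2.25 = 9.9 → 10 rows.
Stitches to remove: 10 → 5 shaping rows (at 2 st each).
10 / 5 = 2.00 → every 2 rows.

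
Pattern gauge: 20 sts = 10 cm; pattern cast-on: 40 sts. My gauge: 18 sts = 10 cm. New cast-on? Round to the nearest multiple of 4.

Scale factor = 18 / 20 = 0.900.
40 × 18 / 20 = 36.00 sts.

Cast on 36 stitches.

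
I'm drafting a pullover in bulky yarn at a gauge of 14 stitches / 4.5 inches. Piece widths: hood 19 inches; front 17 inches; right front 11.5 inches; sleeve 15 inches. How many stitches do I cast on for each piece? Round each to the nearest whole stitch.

Rate = 14/4.5 = 3.111 sts per in.
hood: 19 × 3.111 = 59.11 → 59.
front: 17 × 3.111 = 52.89 → 53.
right front: 11.5 × 3.111 = 35.78 → 36.
sleeve: 15 × 3.111 = 46.67 → 47.

hood 59; front 53; right front 36; sleeve 47.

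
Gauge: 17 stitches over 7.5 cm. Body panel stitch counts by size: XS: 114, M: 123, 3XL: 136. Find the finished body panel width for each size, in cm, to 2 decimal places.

17/7.5 = 2.267 sts per cm.
XS: 114 / 2.267 = 50.294 → 50.29 cm.
M: 123 / 2.267 = 54.265 → 54.26 cm.
3XL: 136 / 2.267 = 60.000 → 60.00 cm.

XS 50.29 cm; M 54.26 cm; 3XL 60.00 cm.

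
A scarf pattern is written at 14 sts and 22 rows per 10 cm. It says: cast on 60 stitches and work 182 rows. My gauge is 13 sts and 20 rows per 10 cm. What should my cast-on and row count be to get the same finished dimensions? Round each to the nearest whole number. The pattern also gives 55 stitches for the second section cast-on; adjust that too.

Stitches: 60 × 13/14 = 55.71 → 56.
Rows: 182 × 20/22 = 165.45 → 165.
second section cast-on: 55 × 13/14 = 51.07 → 51.

Cast on 56 stitches; work 165 rows; second section cast-on 51 stitches.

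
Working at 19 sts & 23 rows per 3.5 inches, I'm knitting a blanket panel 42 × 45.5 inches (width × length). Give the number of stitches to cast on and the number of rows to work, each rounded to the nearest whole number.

Cast on 228 stitches and work 299 rows.

Stitch gauge = 19/3.5 = 5.429 sts/in; 42 × 5.429 = 228.00 → 228 sts.
Row gauge = 23/3.5 = 6.571 rows/in; 45.5 × 6.571 = 299.00 → 299 rows.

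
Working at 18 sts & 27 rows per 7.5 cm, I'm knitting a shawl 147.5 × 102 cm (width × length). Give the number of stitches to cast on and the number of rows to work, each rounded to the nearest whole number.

Cast on 354 stitches and work 367 rows.

Stitch gauge = 18/7.5 = 2.4 sts/cm; 147.5 × 2.4 = 354.00 → 354 sts.
Row gauge = 27/7.5 = 3.6 rows/cm; 102 × 3.6 = 367.20 → 367 rows.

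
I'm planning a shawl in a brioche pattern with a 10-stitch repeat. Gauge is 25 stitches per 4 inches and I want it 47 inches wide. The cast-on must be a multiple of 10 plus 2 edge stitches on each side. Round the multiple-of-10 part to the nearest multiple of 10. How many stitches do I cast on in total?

Cast on 294 stitches.

25 / 4 = 6.25 sts per inch.
47 × 6.25 = 293.75 sts.
Less 4 edge sts → 289.75 for the repeat.
Nearest multiple of 10: 290.
Add back 4 edge sts → 294.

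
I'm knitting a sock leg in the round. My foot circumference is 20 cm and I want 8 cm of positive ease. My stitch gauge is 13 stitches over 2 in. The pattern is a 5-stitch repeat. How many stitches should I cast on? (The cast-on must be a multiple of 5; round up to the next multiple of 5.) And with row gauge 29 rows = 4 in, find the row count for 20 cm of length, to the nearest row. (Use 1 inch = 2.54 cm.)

Finished = 20 + 8 = 28 cm.
28 cm × 1/2.54 = 11.02 inches.
13/2 = 6.5 sts per in; 11.02 × 6.5 = 71.65 sts.
Next multiple of 5 → 75.
20 cm = 7.87 inches; × 7.25 = 57.09 → 57 rows.

Cast on 75 stitches; work 57 rows.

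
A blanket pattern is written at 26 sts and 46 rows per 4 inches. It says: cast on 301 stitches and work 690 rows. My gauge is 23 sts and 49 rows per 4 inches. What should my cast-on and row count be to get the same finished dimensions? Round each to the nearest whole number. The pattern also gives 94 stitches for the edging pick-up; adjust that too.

Cast on 266 stitches; work 735 rows; edging pick-up 83 stitches.

Stitches: 301 × 23/26 = 266.27 → 266.
Rows: 690 × 49/46 = 735.00 → 735.
edging pick-up: 94 × 23/26 = 83.15 → 83.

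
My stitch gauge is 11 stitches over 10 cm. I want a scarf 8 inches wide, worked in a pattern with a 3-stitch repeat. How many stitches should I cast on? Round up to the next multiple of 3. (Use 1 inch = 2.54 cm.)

8 in = 8 × 2.54 = 20.32 cm.
11 / 10 = 1.1 sts/cm.
20.32 × 1.1 = 22.35 sts.
→ 24.

CO 24 sts.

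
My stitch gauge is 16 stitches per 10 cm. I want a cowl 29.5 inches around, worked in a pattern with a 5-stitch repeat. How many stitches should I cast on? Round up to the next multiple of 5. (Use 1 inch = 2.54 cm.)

29.5 in = 29.5 × 2.54 = 74.93 cm.
16 / 10 = 1.6 sts/cm.
74.93 × 1.6 = 119.89 sts.
→ 120.

120 stitches.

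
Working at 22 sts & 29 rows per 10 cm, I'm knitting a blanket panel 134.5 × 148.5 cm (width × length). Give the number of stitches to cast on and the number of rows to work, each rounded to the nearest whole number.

Stitch gauge = 22/10 = 2.2 sts/cm; 134.5 × 2.2 = 295.90 → 296 sts.
Row gauge = 29/10 = 2.9 rows/cm; 148.5 × 2.9 = 430.65 → 431 rows.

Cast on 296 stitches and work 431 rows.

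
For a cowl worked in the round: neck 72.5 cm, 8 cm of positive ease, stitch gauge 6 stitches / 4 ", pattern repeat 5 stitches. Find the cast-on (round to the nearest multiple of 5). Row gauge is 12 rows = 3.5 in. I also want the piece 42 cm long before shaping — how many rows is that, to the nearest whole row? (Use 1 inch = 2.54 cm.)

Finished = 72.5 + 8 = 80.5 cm.
80.5 cm × 1/2.54 = 31.69 inches.
6/4 = 1.5 sts per in; 31.69 × 1.5 = 47.54 sts.
Nearest multiple of 5 → 50.
42 cm = 16.54 inches; × 3.429 = 56.69 → 57 rows.

Cast on 50 stitches; work 57 rows.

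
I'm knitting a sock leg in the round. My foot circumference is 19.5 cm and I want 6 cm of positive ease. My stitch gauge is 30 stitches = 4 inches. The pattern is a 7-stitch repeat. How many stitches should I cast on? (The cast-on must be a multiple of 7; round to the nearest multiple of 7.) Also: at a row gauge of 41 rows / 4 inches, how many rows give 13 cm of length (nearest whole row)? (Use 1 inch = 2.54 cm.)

Finished = 19.5 + 6 = 25.5 cm.
25.5 cm × 1/2.54 = 10.04 inches.
30/4 = 7.5 sts per in; 10.04 × 7.5 = 75.30 sts.
Nearest multiple of 7 → 77.
13 cm = 5.12 inches; × 10.25 = 52.46 → 52 rows.

Cast on 77 stitches; work 52 rows.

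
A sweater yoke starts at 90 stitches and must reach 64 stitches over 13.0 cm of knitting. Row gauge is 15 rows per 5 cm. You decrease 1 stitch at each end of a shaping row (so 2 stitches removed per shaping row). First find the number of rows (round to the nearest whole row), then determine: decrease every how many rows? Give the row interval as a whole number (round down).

Decrease every 3rd row.

Rows = 13.0 × 3 = 39.0 → 39 rows.
Stitches to remove: 26 → 13 shaping rows (at 2 st each).
39 / 13 = 3.00 → every 3 rows.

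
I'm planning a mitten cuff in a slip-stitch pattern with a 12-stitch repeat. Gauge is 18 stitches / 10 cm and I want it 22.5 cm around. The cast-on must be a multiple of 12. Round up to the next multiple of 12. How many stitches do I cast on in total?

18 / 10 = 1.8 sts per cm.
22.5 × 1.8 = 40.50 sts.
Next multiple of 12: 48.

48 stitches.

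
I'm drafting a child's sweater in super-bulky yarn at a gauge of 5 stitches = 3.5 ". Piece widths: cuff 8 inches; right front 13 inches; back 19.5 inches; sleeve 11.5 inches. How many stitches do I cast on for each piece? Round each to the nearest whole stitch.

Rate = 5/3.5 = 1.429 sts per in.
cuff: 8 × 1.429 = 11.43 → 11.
right front: 13 × 1.429 = 18.57 → 19.
back: 19.5 × 1.429 = 27.86 → 28.
sleeve: 11.5 × 1.429 = 16.43 → 16.

cuff 11; right front 19; back 28; sleeve 16.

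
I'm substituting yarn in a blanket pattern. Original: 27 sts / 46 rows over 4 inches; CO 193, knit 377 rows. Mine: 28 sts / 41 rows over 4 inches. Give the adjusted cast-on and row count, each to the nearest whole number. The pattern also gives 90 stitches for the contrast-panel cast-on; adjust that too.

Stitches: 193 × 28/27 = 200.15 → 200.
Rows: 377 × 41/46 = 336.02 → 336.
contrast-panel cast-on: 90 × 28/27 = 93.33 → 93.

Cast on 200 stitches; work 336 rows; contrast-panel cast-on 93 stitches.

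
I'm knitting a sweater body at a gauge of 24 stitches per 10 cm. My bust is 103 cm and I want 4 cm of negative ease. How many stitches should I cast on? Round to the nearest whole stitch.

Finished = 103 − 4 = 99 cm.
24 / 10 = 2.4 sts per cm.
99.00 × 2.4 = 237.60 sts.
→ 238 sts.

238 stitches.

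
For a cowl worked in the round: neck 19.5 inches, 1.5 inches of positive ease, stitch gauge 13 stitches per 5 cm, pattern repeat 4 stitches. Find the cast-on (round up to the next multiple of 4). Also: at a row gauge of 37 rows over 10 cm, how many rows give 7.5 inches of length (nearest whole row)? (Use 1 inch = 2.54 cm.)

Cast on 140 stitches; work 70 rows.

Finished = 19.5 + 1.5 = 21 inches.
21 inches × 2.54 = 53.34 cm.
13/5 = 2.6 sts per cm; 53.34 × 2.6 = 138.68 sts.
Next multiple of 4 → 140.
7.5 inches = 19.05 cm; × 3.7 = 70.48 → 70 rows.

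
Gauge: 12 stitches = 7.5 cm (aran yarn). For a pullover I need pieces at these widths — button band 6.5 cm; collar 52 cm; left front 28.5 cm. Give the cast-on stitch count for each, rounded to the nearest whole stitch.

Rate = 12/7.5 = 1.6 sts per cm.
button band: 6.5 × 1.6 = 10.40 → 10.
collar: 52 × 1.6 = 83.20 → 83.
left front: 28.5 × 1.6 = 45.60 → 46.

button band 10; collar 83; left front 46.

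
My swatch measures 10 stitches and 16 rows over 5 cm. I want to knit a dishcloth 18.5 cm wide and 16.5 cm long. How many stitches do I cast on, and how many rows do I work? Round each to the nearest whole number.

Stitch gauge = 10/5 = 2 sts/cm; 18.5 × 2 = 37.00 → 37 sts.
Row gauge = 16/5 = 3.2 rows/cm; 16.5 × 3.2 = 52.80 → 53 rows.

Cast on 37 stitches and work 53 rows.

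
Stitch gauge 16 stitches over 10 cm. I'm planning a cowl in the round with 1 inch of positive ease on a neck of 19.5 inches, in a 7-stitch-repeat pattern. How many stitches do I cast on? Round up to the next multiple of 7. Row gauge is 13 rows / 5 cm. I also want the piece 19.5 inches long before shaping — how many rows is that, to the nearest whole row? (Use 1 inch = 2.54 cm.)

Cast on 84 stitches; work 129 rows.

Finished = 19.5 + 1 = 20.5 inches.
20.5 inches × 2.54 = 52.07 cm.
16/10 = 1.6 sts per cm; 52.07 × 1.6 = 83.31 sts.
Next multiple of 7 → 84.
19.5 inches = 49.53 cm; × 2.6 = 128.78 → 129 rows.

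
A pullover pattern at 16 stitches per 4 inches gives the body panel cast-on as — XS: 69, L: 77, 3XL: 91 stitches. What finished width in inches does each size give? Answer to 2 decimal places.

XS 17.25 inches; L 19.25 inches; 3XL 22.75 inches.

16/4 = 4 sts per in.
XS: 69 / 4 = 17.250 → 17.25 in.
L: 77 / 4 = 19.250 → 19.25 in.
3XL: 91 / 4 = 22.750 → 22.75 in.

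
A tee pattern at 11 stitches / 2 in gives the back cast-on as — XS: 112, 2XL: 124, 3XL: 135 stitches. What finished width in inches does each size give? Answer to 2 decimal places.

XS 20.36 inches; 2XL 22.55 inches; 3XL 24.55 inches.

11/2 = 5.5 sts per in.
XS: 112 / 5.5 = 20.364 → 20.36 in.
2XL: 124 / 5.5 = 22.545 → 22.55 in.
3XL: 135 / 5.5 = 24.545 → 24.55 in.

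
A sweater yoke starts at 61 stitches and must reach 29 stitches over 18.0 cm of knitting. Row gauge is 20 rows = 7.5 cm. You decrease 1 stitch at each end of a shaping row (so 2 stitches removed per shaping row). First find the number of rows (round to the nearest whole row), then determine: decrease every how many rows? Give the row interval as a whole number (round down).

Rows = 18.0 × 2.667 = 48.0 → 48 rows.
Stitches to remove: 32 → 16 shaping rows (at 2 st each).
48 / 16 = 3.00 → every 3 rows.

Decrease every 3rd row.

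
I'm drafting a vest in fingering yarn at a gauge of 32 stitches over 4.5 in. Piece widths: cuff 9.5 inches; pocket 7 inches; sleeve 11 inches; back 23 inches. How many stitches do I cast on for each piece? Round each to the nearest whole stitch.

cuff 68; pocket 50; sleeve 78; back 164.

Rate = 32/4.5 = 7.111 sts per in.
cuff: 9.5 × 7.111 = 67.56 → 68.
pocket: 7 × 7.111 = 49.78 → 50.
sleeve: 11 × 7.111 = 78.22 → 78.
back: 23 × 7.111 = 163.56 → 164.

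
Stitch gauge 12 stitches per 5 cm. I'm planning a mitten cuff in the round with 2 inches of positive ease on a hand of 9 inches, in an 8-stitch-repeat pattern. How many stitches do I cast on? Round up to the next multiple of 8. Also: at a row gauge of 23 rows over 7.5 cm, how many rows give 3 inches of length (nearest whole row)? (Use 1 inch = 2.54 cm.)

Cast on 72 stitches; work 23 rows.

Finished = 9 + 2 = 11 inches.
11 inches × 2.54 = 27.94 cm.
12/5 = 2.4 sts per cm; 27.94 × 2.4 = 67.06 sts.
Next multiple of 8 → 72.
3 inches = 7.62 cm; × 3.067 = 23.37 → 23 rows.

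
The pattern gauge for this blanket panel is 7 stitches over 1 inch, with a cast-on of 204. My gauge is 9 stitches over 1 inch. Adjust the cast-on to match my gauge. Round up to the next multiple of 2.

Cast on 264 stitches.

Scale factor = 9 / 7 = 1.286.
204 × 9 / 7 = 262.29 sts.
→ 264 sts.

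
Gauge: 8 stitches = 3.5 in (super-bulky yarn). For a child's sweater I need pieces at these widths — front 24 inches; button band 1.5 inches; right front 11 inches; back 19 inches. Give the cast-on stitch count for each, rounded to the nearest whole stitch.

Rate = 8/3.5 = 2.286 sts per in.
front: 24 × 2.286 = 54.86 → 55.
button band: 1.5 × 2.286 = 3.43 → 3.
right front: 11 × 2.286 = 25.14 → 25.
back: 19 × 2.286 = 43.43 → 43.

front 55; button band 3; right front 25; back 43.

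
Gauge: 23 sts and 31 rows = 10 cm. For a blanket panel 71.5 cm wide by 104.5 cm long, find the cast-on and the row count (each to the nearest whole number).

Stitch gauge = 23/10 = 2.3 sts/cm; 71.5 × 2.3 = 164.45 → 164 sts.
Row gauge = 31/10 = 3.1 rows/cm; 104.5 × 3.1 = 323.95 → 324 rows.

Cast on 164 stitches and work 324 rows.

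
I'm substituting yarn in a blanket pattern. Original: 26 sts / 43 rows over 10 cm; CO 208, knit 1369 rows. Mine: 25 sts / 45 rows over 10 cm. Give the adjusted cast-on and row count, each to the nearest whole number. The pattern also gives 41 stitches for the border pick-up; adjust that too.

Cast on 200 stitches; work 1433 rows; border pick-up 39 stitches.

Stitches: 208 × 25/26 = 200.00 → 200.
Rows: 1369 × 45/43 = 1432.67 → 1433.
border pick-up: 41 × 25/26 = 39.42 → 39.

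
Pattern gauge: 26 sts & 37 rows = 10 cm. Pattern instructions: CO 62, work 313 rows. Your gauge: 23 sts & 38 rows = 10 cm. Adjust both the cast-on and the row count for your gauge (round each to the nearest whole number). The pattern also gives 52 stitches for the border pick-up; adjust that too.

Cast on 55 stitches; work 321 rows; border pick-up 46 stitches.

Stitches: 62 × 23/26 = 54.85 → 55.
Rows: 313 × 38/37 = 321.46 → 321.
border pick-up: 52 × 23/26 = 46.00 → 46.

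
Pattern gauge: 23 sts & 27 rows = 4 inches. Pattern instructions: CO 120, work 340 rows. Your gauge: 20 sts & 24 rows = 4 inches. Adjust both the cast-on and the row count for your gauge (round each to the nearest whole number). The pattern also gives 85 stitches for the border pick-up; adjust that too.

Cast on 104 stitches; work 302 rows; border pick-up 74 stitches.

Stitches: 120 × 20/23 = 104.35 → 104.
Rows: 340 × 24/27 = 302.22 → 302.
border pick-up: 85 × 20/23 = 73.91 → 74.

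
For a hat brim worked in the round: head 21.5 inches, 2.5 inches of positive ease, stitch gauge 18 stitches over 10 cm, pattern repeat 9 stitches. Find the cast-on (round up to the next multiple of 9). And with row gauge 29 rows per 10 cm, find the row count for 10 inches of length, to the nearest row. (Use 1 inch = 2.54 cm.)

Cast on 117 stitches; work 74 rows.

Finished = 21.5 + 2.5 = 24 inches.
24 inches × 2.54 = 60.96 cm.
18/10 = 1.8 sts per cm; 60.96 × 1.8 = 109.73 sts.
Next multiple of 9 → 117.
10 inches = 25.40 cm; × 2.9 = 73.66 → 74 rows.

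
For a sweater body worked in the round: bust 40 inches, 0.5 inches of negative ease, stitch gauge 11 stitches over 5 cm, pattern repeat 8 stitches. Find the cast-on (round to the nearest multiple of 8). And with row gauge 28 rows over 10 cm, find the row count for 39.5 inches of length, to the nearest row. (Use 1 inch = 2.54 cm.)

Finished = 40 − 0.5 = 39.5 inches.
39.5 inches × 2.54 = 100.33 cm.
11/5 = 2.2 sts per cm; 100.33 × 2.2 = 220.73 sts.
Nearest multiple of 8 → 224.
39.5 inches = 100.33 cm; × 2.8 = 280.92 → 281 rows.

Cast on 224 stitches; work 281 rows.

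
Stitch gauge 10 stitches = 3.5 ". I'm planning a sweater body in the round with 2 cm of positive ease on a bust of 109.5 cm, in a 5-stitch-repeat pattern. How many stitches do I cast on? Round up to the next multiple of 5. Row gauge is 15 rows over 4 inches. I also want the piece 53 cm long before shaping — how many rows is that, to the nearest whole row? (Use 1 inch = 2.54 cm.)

Cast on 130 stitches; work 78 rows.

Finished = 109.5 + 2 = 111.5 cm.
111.5 cm × 1/2.54 = 43.90 inches.
10/3.5 = 2.857 sts per in; 43.90 × 2.857 = 125.42 sts.
Next multiple of 5 → 130.
53 cm = 20.87 inches; × 3.75 = 78.25 → 78 rows.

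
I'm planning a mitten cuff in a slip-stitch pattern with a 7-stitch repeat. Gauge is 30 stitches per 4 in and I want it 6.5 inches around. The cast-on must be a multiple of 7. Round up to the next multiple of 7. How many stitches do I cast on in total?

49 stitches.

30 / 4 = 7.5 sts per inch.
6.5 × 7.5 = 48.75 sts.
Next multiple of 7: 49.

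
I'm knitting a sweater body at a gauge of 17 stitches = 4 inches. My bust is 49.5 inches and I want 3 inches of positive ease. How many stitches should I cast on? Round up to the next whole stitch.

Cast on 224 stitches.

Finished = 49.5 + 3 = 52.5 in.
17 / 4 = 4.25 sts per inch.
52.50 × 4.25 = 223.12 sts.
→ 224 sts.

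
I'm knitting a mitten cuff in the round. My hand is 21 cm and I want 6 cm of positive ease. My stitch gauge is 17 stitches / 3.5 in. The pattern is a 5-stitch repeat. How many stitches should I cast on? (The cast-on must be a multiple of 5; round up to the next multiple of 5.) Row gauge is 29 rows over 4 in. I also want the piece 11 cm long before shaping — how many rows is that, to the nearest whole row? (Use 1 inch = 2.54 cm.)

Cast on 55 stitches; work 31 rows.

Finished = 21 + 6 = 27 cm.
27 cm × 1/2.54 = 10.63 inches.
17/3.5 = 4.857 sts per in; 10.63 × 4.857 = 51.63 sts.
Next multiple of 5 → 55.
11 cm = 4.33 inches; × 7.25 = 31.40 → 31 rows.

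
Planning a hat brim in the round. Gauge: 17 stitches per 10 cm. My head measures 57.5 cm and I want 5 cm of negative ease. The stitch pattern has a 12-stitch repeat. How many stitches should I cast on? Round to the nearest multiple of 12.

Finished = 57.5 − 5 = 52.5 cm.
17 / 10 = 1.7 sts/cm.
52.5 × 1.7 = 89.25 sts.
Nearest multiple of 12: 84.

84 stitches.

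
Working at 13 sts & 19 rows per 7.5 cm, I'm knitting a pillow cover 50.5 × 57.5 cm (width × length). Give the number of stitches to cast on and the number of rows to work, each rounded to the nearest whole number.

Cast on 88 stitches and work 146 rows.

Stitch gauge = 13/7.5 = 1.733 sts/cm; 50.5 × 1.733 = 87.53 → 88 sts.
Row gauge = 19/7.5 = 2.533 rows/cm; 57.5 × 2.533 = 145.67 → 146 rows.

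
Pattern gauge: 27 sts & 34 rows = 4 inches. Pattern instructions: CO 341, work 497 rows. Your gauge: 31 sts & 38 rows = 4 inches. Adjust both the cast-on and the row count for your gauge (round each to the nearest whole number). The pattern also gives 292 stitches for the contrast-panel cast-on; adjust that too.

Cast on 392 stitches; work 555 rows; contrast-panel cast-on 335 stitches.

Stitches: 341 × 31/27 = 391.52 → 392.
Rows: 497 × 38/34 = 555.47 → 555.
contrast-panel cast-on: 292 × 31/27 = 335.26 → 335.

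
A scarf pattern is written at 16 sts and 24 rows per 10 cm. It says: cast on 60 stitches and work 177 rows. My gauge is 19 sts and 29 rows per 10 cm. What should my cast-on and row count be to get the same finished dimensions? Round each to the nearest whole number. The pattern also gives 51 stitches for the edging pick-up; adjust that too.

Stitches: 60 × 19/16 = 71.25 → 71.
Rows: 177 × 29/24 = 213.88 → 214.
edging pick-up: 51 × 19/16 = 60.56 → 61.

Cast on 71 stitches; work 214 rows; edging pick-up 61 stitches.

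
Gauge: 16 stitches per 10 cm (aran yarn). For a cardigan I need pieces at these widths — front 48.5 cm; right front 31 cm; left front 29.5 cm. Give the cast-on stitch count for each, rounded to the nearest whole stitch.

front 78; right front 50; left front 47.

Rate = 16/10 = 1.6 sts per cm.
front: 48.5 × 1.6 = 77.60 → 78.
right front: 31 × 1.6 = 49.60 → 50.
left front: 29.5 × 1.6 = 47.20 → 47.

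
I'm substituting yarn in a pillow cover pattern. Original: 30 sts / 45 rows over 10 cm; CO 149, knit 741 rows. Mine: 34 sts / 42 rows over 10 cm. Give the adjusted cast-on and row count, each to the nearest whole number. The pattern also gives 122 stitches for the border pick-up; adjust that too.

Stitches: 149 × 34/30 = 168.87 → 169.
Rows: 741 × 42/45 = 691.60 → 692.
border pick-up: 122 × 34/30 = 138.27 → 138.

Cast on 169 stitches; work 692 rows; border pick-up 138 stitches.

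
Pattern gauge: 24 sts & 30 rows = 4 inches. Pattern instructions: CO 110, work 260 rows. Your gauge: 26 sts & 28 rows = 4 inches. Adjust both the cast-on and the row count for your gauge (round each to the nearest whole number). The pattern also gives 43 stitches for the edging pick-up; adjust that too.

Cast on 119 stitches; work 243 rows; edging pick-up 47 stitches.

Stitches: 110 × 26/24 = 119.17 → 119.
Rows: 260 × 28/30 = 242.67 → 243.
edging pick-up: 43 × 26/24 = 46.58 → 47.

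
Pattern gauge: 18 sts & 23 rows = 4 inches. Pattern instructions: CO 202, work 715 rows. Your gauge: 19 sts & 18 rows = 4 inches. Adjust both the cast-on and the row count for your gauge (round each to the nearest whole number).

Stitches: 202 × 19/18 = 213.22 → 213.
Rows: 715 × 18/23 = 559.57 → 560.

Cast on 213 stitches; work 560 rows.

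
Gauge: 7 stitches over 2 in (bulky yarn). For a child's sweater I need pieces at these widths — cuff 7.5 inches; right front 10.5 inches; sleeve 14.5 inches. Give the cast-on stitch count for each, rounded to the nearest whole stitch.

Rate = 7/2 = 3.5 sts per in.
cuff: 7.5 × 3.5 = 26.25 → 26.
right front: 10.5 × 3.5 = 36.75 → 37.
sleeve: 14.5 × 3.5 = 50.75 → 51.

cuff 26; right front 37; sleeve 51.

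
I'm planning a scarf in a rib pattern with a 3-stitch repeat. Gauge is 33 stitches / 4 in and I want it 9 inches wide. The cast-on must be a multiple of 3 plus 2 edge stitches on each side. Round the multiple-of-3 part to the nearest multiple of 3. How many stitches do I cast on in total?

73 stitches.

33 / 4 = 8.25 sts per inch.
9 × 8.25 = 74.25 sts.
Less 4 edge sts → 70.25 for the repeat.
Nearest multiple of 3: 69.
Add back 4 edge sts → 73.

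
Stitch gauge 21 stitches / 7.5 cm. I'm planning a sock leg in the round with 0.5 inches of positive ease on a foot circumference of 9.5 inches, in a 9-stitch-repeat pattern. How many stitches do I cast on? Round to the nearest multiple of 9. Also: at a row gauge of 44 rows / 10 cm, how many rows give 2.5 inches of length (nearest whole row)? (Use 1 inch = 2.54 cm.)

Cast on 72 stitches; work 28 rows.

Finished = 9.5 + 0.5 = 10 inches.
10 inches × 2.54 = 25.40 cm.
21/7.5 = 2.8 sts per cm; 25.40 × 2.8 = 71.12 sts.
Nearest multiple of 9 → 72.
2.5 inches = 6.35 cm; × 4.4 = 27.94 → 28 rows.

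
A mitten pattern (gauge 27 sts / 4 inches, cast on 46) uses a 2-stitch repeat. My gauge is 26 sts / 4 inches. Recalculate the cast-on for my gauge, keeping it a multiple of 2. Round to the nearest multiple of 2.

46 × 26 / 27 = 44.30.
Nearest multiple of 2: 44.

CO 44 sts.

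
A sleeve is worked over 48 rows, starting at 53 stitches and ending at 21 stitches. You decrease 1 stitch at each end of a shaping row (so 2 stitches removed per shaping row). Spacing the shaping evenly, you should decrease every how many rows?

Stitches to remove: |21 − 53| = 32.
Shaping rows needed: 32 / 2 = 16.
48 rows / 16 = every 3 rows.

Decrease every 3rd row.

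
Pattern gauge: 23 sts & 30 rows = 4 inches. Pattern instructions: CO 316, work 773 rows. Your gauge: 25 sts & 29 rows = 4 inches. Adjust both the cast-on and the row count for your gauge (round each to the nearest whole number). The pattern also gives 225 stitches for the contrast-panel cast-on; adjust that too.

Stitches: 316 × 25/23 = 343.48 → 343.
Rows: 773 × 29/30 = 747.23 → 747.
contrast-panel cast-on: 225 × 25/23 = 244.57 → 245.

Cast on 343 stitches; work 747 rows; contrast-panel cast-on 245 stitches.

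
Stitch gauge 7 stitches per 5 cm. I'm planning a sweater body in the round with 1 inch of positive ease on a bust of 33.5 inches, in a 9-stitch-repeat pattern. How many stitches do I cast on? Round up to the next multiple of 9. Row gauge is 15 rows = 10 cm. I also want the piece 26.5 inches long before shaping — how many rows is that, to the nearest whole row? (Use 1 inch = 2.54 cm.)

Finished = 33.5 + 1 = 34.5 inches.
34.5 inches × 2.54 = 87.63 cm.
7/5 = 1.4 sts per cm; 87.63 × 1.4 = 122.68 sts.
Next multiple of 9 → 126.
26.5 inches = 67.31 cm; × 1.5 = 100.97 → 101 rows.

Cast on 126 stitches; work 101 rows.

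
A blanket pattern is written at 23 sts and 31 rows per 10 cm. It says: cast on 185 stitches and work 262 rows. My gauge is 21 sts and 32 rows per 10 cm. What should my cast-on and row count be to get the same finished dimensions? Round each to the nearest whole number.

Cast on 169 stitches; work 270 rows.

Stitches: 185 × 21/23 = 168.91 → 169.
Rows: 262 × 32/31 = 270.45 → 270.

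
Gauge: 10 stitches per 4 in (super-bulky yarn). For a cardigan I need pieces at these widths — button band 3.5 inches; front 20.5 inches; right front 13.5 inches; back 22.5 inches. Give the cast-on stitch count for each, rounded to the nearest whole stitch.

Rate = 10/4 = 2.5 sts per in.
button band: 3.5 × 2.5 = 8.75 → 9.
front: 20.5 × 2.5 = 51.25 → 51.
right front: 13.5 × 2.5 = 33.75 → 34.
back: 22.5 × 2.5 = 56.25 → 56.

button band 9; front 51; right front 34; back 56.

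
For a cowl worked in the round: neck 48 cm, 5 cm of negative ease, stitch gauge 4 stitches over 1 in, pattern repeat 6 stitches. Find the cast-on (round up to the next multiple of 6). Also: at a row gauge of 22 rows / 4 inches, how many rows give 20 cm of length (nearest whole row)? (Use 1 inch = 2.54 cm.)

Finished = 48 − 5 = 43 cm.
43 cm × 1/2.54 = 16.93 inches.
4/1 = 4 sts per in; 16.93 × 4 = 67.72 sts.
Next multiple of 6 → 72.
20 cm = 7.87 inches; × 5.5 = 43.31 → 43 rows.

Cast on 72 stitches; work 43 rows.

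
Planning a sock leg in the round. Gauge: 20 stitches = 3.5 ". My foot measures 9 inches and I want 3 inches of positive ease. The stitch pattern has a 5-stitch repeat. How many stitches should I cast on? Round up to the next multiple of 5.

Cast on 70 stitches.

Finished = 9 + 3 = 12 inches.
20 / 3.5 = 5.714 sts/in.
12 × 5.714 = 68.57 sts.
Next multiple of 5: 70.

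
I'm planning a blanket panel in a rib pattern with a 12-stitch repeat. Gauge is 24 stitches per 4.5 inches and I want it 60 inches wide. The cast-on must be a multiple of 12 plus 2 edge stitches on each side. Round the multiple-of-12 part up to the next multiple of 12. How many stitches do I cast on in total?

CO 328 sts.

24 / 4.5 = 5.333 sts per inch.
60 × 5.333 = 320.00 sts.
Less 4 edge sts → 316.00 for the repeat.
Next multiple of 12: 324.
Add back 4 edge sts → 328.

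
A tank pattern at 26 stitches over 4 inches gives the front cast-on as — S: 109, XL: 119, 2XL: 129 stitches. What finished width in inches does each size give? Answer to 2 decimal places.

26/4 = 6.5 sts per in.
S: 109 / 6.5 = 16.769 → 16.77 in.
XL: 119 / 6.5 = 18.308 → 18.31 in.
2XL: 129 / 6.5 = 19.846 → 19.85 in.

S 16.77 inches; XL 18.31 inches; 2XL 19.85 inches.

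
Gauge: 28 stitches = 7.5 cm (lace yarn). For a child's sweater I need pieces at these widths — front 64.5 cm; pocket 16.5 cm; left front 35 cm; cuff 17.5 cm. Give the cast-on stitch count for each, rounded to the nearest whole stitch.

Rate = 28/7.5 = 3.733 sts per cm.
front: 64.5 × 3.733 = 240.80 → 241.
pocket: 16.5 × 3.733 = 61.60 → 62.
left front: 35 × 3.733 = 130.67 → 131.
cuff: 17.5 × 3.733 = 65.33 → 65.

front 241; pocket 62; left front 131; cuff 65.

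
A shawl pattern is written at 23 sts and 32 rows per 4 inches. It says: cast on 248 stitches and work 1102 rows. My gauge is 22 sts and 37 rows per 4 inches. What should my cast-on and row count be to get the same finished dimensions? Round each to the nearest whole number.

Stitches: 248 × 22/23 = 237.22 → 237.
Rows: 1102 × 37/32 = 1274.19 → 1274.

Cast on 237 stitches; work 1274 rows.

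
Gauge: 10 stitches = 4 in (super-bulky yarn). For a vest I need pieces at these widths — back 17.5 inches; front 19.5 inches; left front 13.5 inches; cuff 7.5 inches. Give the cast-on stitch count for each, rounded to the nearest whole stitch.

back 44; front 49; left front 34; cuff 19.

Rate = 10/4 = 2.5 sts per in.
back: 17.5 × 2.5 = 43.75 → 44.
front: 19.5 × 2.5 = 48.75 → 49.
left front: 13.5 × 2.5 = 33.75 → 34.
cuff: 7.5 × 2.5 = 18.75 → 19.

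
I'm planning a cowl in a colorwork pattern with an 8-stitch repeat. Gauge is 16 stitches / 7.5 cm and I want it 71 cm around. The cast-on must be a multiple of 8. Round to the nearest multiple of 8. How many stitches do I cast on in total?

16 / 7.5 = 2.133 sts per cm.
71 × 2.133 = 151.47 sts.
Nearest multiple of 8: 152.

152 stitches.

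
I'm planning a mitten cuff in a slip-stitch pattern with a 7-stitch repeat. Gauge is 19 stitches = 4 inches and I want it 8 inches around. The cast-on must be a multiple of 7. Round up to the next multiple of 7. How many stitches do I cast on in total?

19 / 4 = 4.75 sts per inch.
8 × 4.75 = 38.00 sts.
Next multiple of 7: 42.

CO 42 sts.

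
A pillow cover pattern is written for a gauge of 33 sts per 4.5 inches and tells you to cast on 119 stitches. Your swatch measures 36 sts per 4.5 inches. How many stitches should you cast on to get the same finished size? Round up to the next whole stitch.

Scale factor = 36 / 33 = 1.091.
119 × 36 / 33 = 129.82 sts.
→ 130 sts.

130 stitches.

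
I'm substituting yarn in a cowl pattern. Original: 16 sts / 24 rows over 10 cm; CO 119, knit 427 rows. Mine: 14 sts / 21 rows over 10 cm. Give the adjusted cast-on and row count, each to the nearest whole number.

Stitches: 119 × 14/16 = 104.12 → 104.
Rows: 427 × 21/24 = 373.62 → 374.

Cast on 104 stitches; work 374 rows.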